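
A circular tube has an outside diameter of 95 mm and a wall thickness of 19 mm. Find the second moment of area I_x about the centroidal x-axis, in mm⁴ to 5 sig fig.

I_x ≈ 3.4800 × 10⁶ mm⁴

Break the section into simple shapes (no overlaps), measuring from the bottom-left corner of the bounding box.
Outer circle: ⌀95, A = 7088.218 mm², y = 47.5 mm, Ī = 3 998 198 mm⁴.
Bore (subtracted): ⌀57, A = 2551.759 mm², y = 47.5 mm, Ī = 518166.5 mm⁴.
By symmetry the centroid is at mid-height, ȳ = 47.5 mm.
All pieces are centred on the centroidal x-axis, so I = ΣĪ (holes subtracted) = 3 480 032 mm⁴.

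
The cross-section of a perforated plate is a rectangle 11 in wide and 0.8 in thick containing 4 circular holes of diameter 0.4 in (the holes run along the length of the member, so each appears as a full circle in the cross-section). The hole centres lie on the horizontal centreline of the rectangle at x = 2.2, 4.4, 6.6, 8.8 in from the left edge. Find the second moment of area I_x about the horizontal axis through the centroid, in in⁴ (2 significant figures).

Decompose the section into non-overlapping parts with the origin at the bottom-left of its bounding rectangle.
Plate: 11 × 0.8, A = 8.8 in², y = 0.4 in, Ī = 0.4693 in⁴.
Hole 1 (subtracted): ⌀0.4, A = 0.1257 in², y = 0.4 in, Ī = 0.001257 in⁴.
Hole 2 (subtracted): ⌀0.4, A = 0.1257 in², y = 0.4 in, Ī = 0.001257 in⁴.
Hole 3 (subtracted): ⌀0.4, A = 0.1257 in², y = 0.4 in, Ī = 0.001257 in⁴.
Hole 4 (subtracted): ⌀0.4, A = 0.1257 in², y = 0.4 in, Ī = 0.001257 in⁴.
By symmetry the centroid is at mid-height, ȳ = 0.4 in.
All pieces are centred on the horizontal axis through the centroid, so I = ΣĪ (holes subtracted) = 0.4643 in⁴.

I_x ≈ 0.46 in⁴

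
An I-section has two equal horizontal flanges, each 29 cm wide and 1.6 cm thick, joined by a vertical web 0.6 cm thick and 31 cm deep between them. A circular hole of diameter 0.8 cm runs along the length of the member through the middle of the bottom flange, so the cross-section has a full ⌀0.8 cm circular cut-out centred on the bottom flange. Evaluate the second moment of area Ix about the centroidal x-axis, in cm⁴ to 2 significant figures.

Split into non-overlapping primitives; take the origin at the lower-left of the bounding box.
Bottom flange: 29 × 1.6, A = 46.4 cm², y = 0.8 cm, Ī = 9.899 cm⁴.
Web: 0.6 × 31, A = 18.6 cm², y = 17.1 cm, Ī = 1 490 cm⁴.
Top flange: 29 × 1.6, A = 46.4 cm², y = 33.4 cm, Ī = 9.899 cm⁴.
Hole (subtracted): ⌀0.8, A = 0.5027 cm², y = 0.8 cm, Ī = 0.02011 cm⁴.
Centroid: ȳ = ΣA·y / ΣA = 17.17 cm.
Transfer each piece to the centroidal x-axis using Ī + A·d² with d = y − 17.17:
  bottom flange: d = -16.37 cm → contributes +12 450 cm⁴
  web: d = -0.07388 cm → contributes +1 490 cm⁴
  top flange: d = 16.23 cm → contributes +12 226 cm⁴
  hole: d = -16.37 cm → contributes −134.8 cm⁴
Total I = 26 031 cm⁴.

Ix ≈ 2.6 × 10⁴ cm⁴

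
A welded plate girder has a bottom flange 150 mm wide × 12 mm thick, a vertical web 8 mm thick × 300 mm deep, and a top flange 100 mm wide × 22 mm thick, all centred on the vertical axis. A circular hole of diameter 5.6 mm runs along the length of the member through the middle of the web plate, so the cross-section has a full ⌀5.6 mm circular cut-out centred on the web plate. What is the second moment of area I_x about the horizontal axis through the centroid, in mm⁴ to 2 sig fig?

Treat the section as a set of non-overlapping primitives; coordinates are from the bounding-box lower-left.
Bottom plate: 150 × 12, A = 1 800 mm², y = 6 mm, Ī = 21 600 mm⁴.
Web plate: 8 × 300, A = 2 400 mm², y = 162 mm, Ī = 18 000 000 mm⁴.
Top plate: 100 × 22, A = 2 200 mm², y = 323 mm, Ī = 88 733 mm⁴.
Hole (subtracted): ⌀5.6, A = 24.63 mm², y = 162 mm, Ī = 48.27 mm⁴.
Centroid: ȳ = ΣA·y / ΣA = 173.5 mm.
Transfer each piece to the horizontal axis through the centroid using Ī + A·d² with d = y − 173.5:
  bottom plate: d = -167.5 mm → contributes +50 530 724 mm⁴
  web plate: d = -11.51 mm → contributes +18 318 121 mm⁴
  top plate: d = 149.5 mm → contributes +49 250 695 mm⁴
  hole: d = -11.51 mm → contributes −3 313 mm⁴
Total I = 118 096 227 mm⁴.

I_x ≈ 1.2 × 10⁸ mm⁴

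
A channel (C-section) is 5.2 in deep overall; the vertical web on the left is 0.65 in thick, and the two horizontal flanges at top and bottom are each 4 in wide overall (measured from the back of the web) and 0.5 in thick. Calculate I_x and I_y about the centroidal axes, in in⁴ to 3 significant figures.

Treat the section as a set of non-overlapping primitives; coordinates are from the bounding-box lower-left.
Web: 0.65 × 5.2, A = 3.38 in², y = 2.6 in, Ī = 7.6163 in⁴.
Top flange (beyond web): 3.35 × 0.5, A = 1.675 in², y = 4.95 in, Ī = 0.034896 in⁴.
Bottom flange (beyond web): 3.35 × 0.5, A = 1.675 in², y = 0.25 in, Ī = 0.034896 in⁴.
By symmetry the centroid is at mid-height, ȳ = 2.6 in.
Transfer each piece to the centroidal x-axis using Ī + A·d² with d = y − 2.6:
  web: d = 0 in → contributes +7.6163 in⁴
  top flange (beyond web): d = 2.35 in → contributes +9.2851 in⁴
  bottom flange (beyond web): d = -2.35 in → contributes +9.2851 in⁴
Total I = 26.186 in⁴.
For the y-axis: x̄ = 1.3205 in.
Repeating about the centroidal y-axis gives I_y = 9.9818 in⁴.

I_x ≈ 26.2 in⁴, I_y ≈ 9.98 in⁴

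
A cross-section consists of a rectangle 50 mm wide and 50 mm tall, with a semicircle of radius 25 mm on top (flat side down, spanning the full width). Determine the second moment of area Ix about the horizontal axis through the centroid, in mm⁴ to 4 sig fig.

Treat the section as a set of non-overlapping primitives; coordinates are from the bounding-box lower-left.
Rectangular body: 50 × 50, A = 2 500 mm², y = 25 mm, Ī = 520 833 mm⁴.
Semicircular cap: semicircle r = 25, A = 981.748 mm², y = 60.6103 mm, Ī = 42873.8 mm⁴.
Centroid: ȳ = ΣA·y / ΣA = 35.041 mm.
Transfer each piece to the horizontal axis through the centroid using Ī + A·d² with d = y − 35.041:
  rectangular body: d = -10.041 mm → contributes +772 889 mm⁴
  semicircular cap: d = 25.5693 mm → contributes +684 729 mm⁴
Total I = 1 457 619 mm⁴.

Ix ≈ 1.458 × 10⁶ mm⁴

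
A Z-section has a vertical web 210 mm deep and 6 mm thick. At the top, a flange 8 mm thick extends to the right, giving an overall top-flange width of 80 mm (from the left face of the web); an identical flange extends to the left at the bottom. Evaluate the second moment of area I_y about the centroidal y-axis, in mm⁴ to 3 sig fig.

Split into non-overlapping primitives; take the origin at the lower-left of the bounding box.
Web: 6 × 210, A = 1 260 mm², x = 77 mm, Ī = 3 780 mm⁴.
Top flange (beyond web): 74 × 8, A = 592 mm², x = 117 mm, Ī = 270 149 mm⁴.
Bottom flange (beyond web): 74 × 8, A = 592 mm², x = 37 mm, Ī = 270 149 mm⁴.
Centroid: x̄ = ΣA·x / ΣA = 77 mm.
Transfer each piece to the centroidal y-axis using Ī + A·d² with d = x − 77:
  web: d = 0 mm → contributes +3 780 mm⁴
  top flange (beyond web): d = 40 mm → contributes +1 217 349 mm⁴
  bottom flange (beyond web): d = -40 mm → contributes +1 217 349 mm⁴
Total I = 2 438 479 mm⁴.

I_y ≈ 2.44 × 10⁶ mm⁴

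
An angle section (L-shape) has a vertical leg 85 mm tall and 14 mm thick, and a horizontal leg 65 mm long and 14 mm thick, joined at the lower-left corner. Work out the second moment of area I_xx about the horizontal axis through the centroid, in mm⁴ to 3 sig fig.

Treat the section as a set of non-overlapping primitives; coordinates are from the bounding-box lower-left.
Vertical leg: 14 × 85, A = 1 190 mm², y = 42.5 mm, Ī = 716 479 mm⁴.
Horizontal leg (remainder): 51 × 14, A = 714 mm², y = 7 mm, Ī = 11 662 mm⁴.
Centroid: ȳ = ΣA·y / ΣA = 29.188 mm.
Transfer each piece to the horizontal axis through the centroid using Ī + A·d² with d = y − 29.188:
  vertical leg: d = 13.313 mm → contributes +927 374 mm⁴
  horizontal leg (remainder): d = -22.188 mm → contributes +363 154 mm⁴
Total I = 1 290 528 mm⁴.

I_xx ≈ 1.29 × 10⁶ mm⁴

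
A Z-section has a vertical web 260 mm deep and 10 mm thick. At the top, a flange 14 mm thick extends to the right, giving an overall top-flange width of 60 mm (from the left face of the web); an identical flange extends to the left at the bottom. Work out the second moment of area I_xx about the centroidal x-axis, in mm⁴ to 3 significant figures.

Split into non-overlapping primitives; take the origin at the lower-left of the bounding box.
Web: 10 × 260, A = 2 600 mm², y = 130 mm, Ī = 14 646 667 mm⁴.
Top flange (beyond web): 50 × 14, A = 700 mm², y = 253 mm, Ī = 11 433 mm⁴.
Bottom flange (beyond web): 50 × 14, A = 700 mm², y = 7 mm, Ī = 11 433 mm⁴.
Centroid: ȳ = ΣA·y / ΣA = 130 mm.
Transfer each piece to the centroidal x-axis using Ī + A·d² with d = y − 130:
  web: d = 0 mm → contributes +14 646 667 mm⁴
  top flange (beyond web): d = 123 mm → contributes +10 601 733 mm⁴
  bottom flange (beyond web): d = -123 mm → contributes +10 601 733 mm⁴
Total I = 35 850 133 mm⁴.

I_xx ≈ 3.59 × 10⁷ mm⁴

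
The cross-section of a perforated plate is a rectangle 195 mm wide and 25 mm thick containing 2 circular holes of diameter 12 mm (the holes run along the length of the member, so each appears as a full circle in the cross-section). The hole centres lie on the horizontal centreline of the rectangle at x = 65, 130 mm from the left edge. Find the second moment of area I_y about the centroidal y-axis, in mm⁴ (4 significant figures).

I_y ≈ 1.521 × 10⁷ mm⁴

Treat the section as a set of non-overlapping primitives; coordinates are from the bounding-box lower-left.
Plate: 195 × 25, A = 4 875 mm², x = 97.5 mm, Ī = 15 447 656 mm⁴.
Hole 1 (subtracted): ⌀12, A = 113.097 mm², x = 65 mm, Ī = 1017.88 mm⁴.
Hole 2 (subtracted): ⌀12, A = 113.097 mm², x = 130 mm, Ī = 1017.88 mm⁴.
By symmetry the centroid is at mid-width, x̄ = 97.5 mm.
Transfer each piece to the centroidal y-axis using Ī + A·d² with d = x − 97.5:
  plate: d = 0 mm → contributes +15 447 656 mm⁴
  hole 1: d = -32.5 mm → contributes −120 477 mm⁴
  hole 2: d = 32.5 mm → contributes −120 477 mm⁴
Total I = 15 206 702 mm⁴.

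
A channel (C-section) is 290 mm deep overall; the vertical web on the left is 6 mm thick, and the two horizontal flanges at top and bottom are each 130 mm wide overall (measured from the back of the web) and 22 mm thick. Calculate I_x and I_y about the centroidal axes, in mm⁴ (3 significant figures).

I_x ≈ 1.10 × 10⁸ mm⁴, I_y ≈ 1.26 × 10⁷ mm⁴

Decompose the section into non-overlapping parts with the origin at the bottom-left of its bounding rectangle.
Web: 6 × 290, A = 1 740 mm², y = 145 mm, Ī = 12 194 500 mm⁴.
Top flange (beyond web): 124 × 22, A = 2 728 mm², y = 279 mm, Ī = 110 029 mm⁴.
Bottom flange (beyond web): 124 × 22, A = 2 728 mm², y = 11 mm, Ī = 110 029 mm⁴.
By symmetry the centroid is at mid-height, ȳ = 145 mm.
Transfer each piece to the centroidal x-axis using Ī + A·d² with d = y − 145:
  web: d = 0 mm → contributes +12 194 500 mm⁴
  top flange (beyond web): d = 134 mm → contributes +49 093 997 mm⁴
  bottom flange (beyond web): d = -134 mm → contributes +49 093 997 mm⁴
Total I = 110 382 495 mm⁴.
For the y-axis: x̄ = 52.283 mm.
Repeating about the centroidal y-axis gives I_y = 12 570 075 mm⁴.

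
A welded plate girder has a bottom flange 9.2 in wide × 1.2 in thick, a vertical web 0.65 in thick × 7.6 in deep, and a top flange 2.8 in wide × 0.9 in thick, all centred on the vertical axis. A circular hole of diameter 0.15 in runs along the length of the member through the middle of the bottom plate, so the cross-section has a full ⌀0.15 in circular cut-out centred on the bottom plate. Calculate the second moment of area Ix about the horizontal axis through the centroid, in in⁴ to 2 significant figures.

Ix ≈ 210 in⁴

Break the section into simple shapes (no overlaps), measuring from the bottom-left corner of the bounding box.
Bottom plate: 9.2 × 1.2, A = 11.04 in², y = 0.6 in, Ī = 1.325 in⁴.
Web plate: 0.65 × 7.6, A = 4.94 in², y = 5 in, Ī = 23.78 in⁴.
Top plate: 2.8 × 0.9, A = 2.52 in², y = 9.25 in, Ī = 0.1701 in⁴.
Hole (subtracted): ⌀0.15, A = 0.01767 in², y = 0.6 in, Ī = 0.00002485 in⁴.
Centroid: ȳ = ΣA·y / ΣA = 2.955 in.
Transfer each piece to the horizontal axis through the centroid using Ī + A·d² with d = y − 2.955:
  bottom plate: d = -2.355 in → contributes +62.58 in⁴
  web plate: d = 2.045 in → contributes +44.43 in⁴
  top plate: d = 6.295 in → contributes +100 in⁴
  hole: d = -2.355 in → contributes −0.09807 in⁴
Total I = 206.9 in⁴.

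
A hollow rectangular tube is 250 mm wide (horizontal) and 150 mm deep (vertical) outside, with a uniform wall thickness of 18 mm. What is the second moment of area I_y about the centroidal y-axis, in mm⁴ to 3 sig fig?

Break the section into simple shapes (no overlaps), measuring from the bottom-left corner of the bounding box.
Outer rectangle: 250 × 150, A = 37 500 mm², x = 125 mm, Ī = 195 312 500 mm⁴.
Inner void (subtracted): 214 × 114, A = 24 396 mm², x = 125 mm, Ī = 93 103 268 mm⁴.
By symmetry the centroid is at mid-width, x̄ = 125 mm.
All pieces are centred on the centroidal y-axis, so I = ΣĪ (holes subtracted) = 102 209 232 mm⁴.

I_y ≈ 1.02 × 10⁸ mm⁴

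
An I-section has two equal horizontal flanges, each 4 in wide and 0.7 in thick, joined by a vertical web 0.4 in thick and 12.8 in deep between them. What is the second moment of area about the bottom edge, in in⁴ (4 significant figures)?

Break the section into simple shapes (no overlaps), measuring from the bottom-left corner of the bounding box.
Bottom flange: 4 × 0.7, A = 2.8 in², y = 0.35 in, Ī = 0.114333 in⁴.
Web: 0.4 × 12.8, A = 5.12 in², y = 7.1 in, Ī = 69.9051 in⁴.
Top flange: 4 × 0.7, A = 2.8 in², y = 13.85 in, Ī = 0.114333 in⁴.
Transfer each piece to a horizontal axis along the bottom face using Ī + A·d² with d = y − 0:
  bottom flange: d = 0.35 in → contributes +0.457333 in⁴
  web: d = 7.1 in → contributes +328.004 in⁴
  top flange: d = 13.85 in → contributes +537.217 in⁴
Total I = 865.679 in⁴.

I_base ≈ 865.7 in⁴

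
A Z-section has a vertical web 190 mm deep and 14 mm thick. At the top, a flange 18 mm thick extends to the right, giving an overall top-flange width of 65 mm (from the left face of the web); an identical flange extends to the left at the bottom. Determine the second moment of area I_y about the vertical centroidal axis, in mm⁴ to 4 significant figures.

Split into non-overlapping primitives; take the origin at the lower-left of the bounding box.
Web: 14 × 190, A = 2 660 mm², x = 58 mm, Ī = 43446.7 mm⁴.
Top flange (beyond web): 51 × 18, A = 918 mm², x = 90.5 mm, Ī = 198 977 mm⁴.
Bottom flange (beyond web): 51 × 18, A = 918 mm², x = 25.5 mm, Ī = 198 977 mm⁴.
Centroid: x̄ = ΣA·x / ΣA = 58 mm.
Transfer each piece to the vertical centroidal axis using Ī + A·d² with d = x − 58:
  web: d = 0 mm → contributes +43446.7 mm⁴
  top flange (beyond web): d = 32.5 mm → contributes +1 168 614 mm⁴
  bottom flange (beyond web): d = -32.5 mm → contributes +1 168 614 mm⁴
Total I = 2 380 675 mm⁴.

I_y ≈ 2.381 × 10⁶ mm⁴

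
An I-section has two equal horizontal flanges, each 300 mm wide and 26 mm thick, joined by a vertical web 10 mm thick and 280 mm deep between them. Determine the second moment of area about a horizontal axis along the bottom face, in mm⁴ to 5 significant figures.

Break the section into simple shapes (no overlaps), measuring from the bottom-left corner of the bounding box.
Bottom flange: 300 × 26, A = 7 800 mm², y = 13 mm, Ī = 439 400 mm⁴.
Web: 10 × 280, A = 2 800 mm², y = 166 mm, Ī = 18 293 333 mm⁴.
Top flange: 300 × 26, A = 7 800 mm², y = 319 mm, Ī = 439 400 mm⁴.
Transfer each piece to the base of the section using Ī + A·d² with d = y − 0:
  bottom flange: d = 13 mm → contributes +1 757 600 mm⁴
  web: d = 166 mm → contributes +95 450 133 mm⁴
  top flange: d = 319 mm → contributes +794 175 200 mm⁴
Total I = 891 382 933 mm⁴.

I_base ≈ 8.9138 × 10⁸ mm⁴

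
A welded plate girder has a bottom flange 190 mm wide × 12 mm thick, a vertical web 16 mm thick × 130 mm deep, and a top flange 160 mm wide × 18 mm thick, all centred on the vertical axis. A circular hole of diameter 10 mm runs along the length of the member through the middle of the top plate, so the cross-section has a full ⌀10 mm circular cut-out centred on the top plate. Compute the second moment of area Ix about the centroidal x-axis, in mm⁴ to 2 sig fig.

Split into non-overlapping primitives; take the origin at the lower-left of the bounding box.
Bottom plate: 190 × 12, A = 2 280 mm², y = 6 mm, Ī = 27 360 mm⁴.
Web plate: 16 × 130, A = 2 080 mm², y = 77 mm, Ī = 2 929 333 mm⁴.
Top plate: 160 × 18, A = 2 880 mm², y = 151 mm, Ī = 77 760 mm⁴.
Hole (subtracted): ⌀10, A = 78.54 mm², y = 151 mm, Ī = 490.9 mm⁴.
Centroid: ȳ = ΣA·y / ΣA = 83.34 mm.
Transfer each piece to the centroidal x-axis using Ī + A·d² with d = y − 83.34:
  bottom plate: d = -77.34 mm → contributes +13 666 326 mm⁴
  web plate: d = -6.343 mm → contributes +3 013 030 mm⁴
  top plate: d = 67.66 mm → contributes +13 260 714 mm⁴
  hole: d = 67.66 mm → contributes −360 000 mm⁴
Total I = 29 580 070 mm⁴.

Ix ≈ 3.0 × 10⁷ mm⁴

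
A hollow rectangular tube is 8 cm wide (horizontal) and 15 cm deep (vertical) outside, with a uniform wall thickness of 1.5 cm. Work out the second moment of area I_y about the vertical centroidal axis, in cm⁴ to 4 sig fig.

Decompose the section into non-overlapping parts with the origin at the bottom-left of its bounding rectangle.
Outer rectangle: 8 × 15, A = 120 cm², x = 4 cm, Ī = 640 cm⁴.
Inner void (subtracted): 5 × 12, A = 60 cm², x = 4 cm, Ī = 125 cm⁴.
By symmetry the centroid is at mid-width, x̄ = 4 cm.
All pieces are centred on the vertical centroidal axis, so I = ΣĪ (holes subtracted) = 515 cm⁴.

I_y ≈ 515.0 cm⁴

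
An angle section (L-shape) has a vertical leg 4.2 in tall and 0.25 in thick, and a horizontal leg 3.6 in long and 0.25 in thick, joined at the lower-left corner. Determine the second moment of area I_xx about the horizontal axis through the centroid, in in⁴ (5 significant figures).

Treat the section as a set of non-overlapping primitives; coordinates are from the bounding-box lower-left.
Vertical leg: 0.25 × 4.2, A = 1.05 in², y = 2.1 in, Ī = 1.5435 in⁴.
Horizontal leg (remainder): 3.35 × 0.25, A = 0.8375 in², y = 0.125 in, Ī = 0.004361979 in⁴.
Centroid: ȳ = ΣA·y / ΣA = 1.223675 in.
Transfer each piece to the horizontal axis through the centroid using Ī + A·d² with d = y − 1.223675:
  vertical leg: d = 0.8763245 in → contributes +2.349842 in⁴
  horizontal leg (remainder): d = -1.098675 in → contributes +1.015298 in⁴
Total I = 3.36514 in⁴.

I_xx ≈ 3.3651 in⁴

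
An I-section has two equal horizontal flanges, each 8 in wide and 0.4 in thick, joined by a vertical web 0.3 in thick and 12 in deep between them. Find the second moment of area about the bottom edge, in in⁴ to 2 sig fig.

I_base ≈ 700 in⁴

Break the section into simple shapes (no overlaps), measuring from the bottom-left corner of the bounding box.
Bottom flange: 8 × 0.4, A = 3.2 in², y = 0.2 in, Ī = 0.04267 in⁴.
Web: 0.3 × 12, A = 3.6 in², y = 6.4 in, Ī = 43.2 in⁴.
Top flange: 8 × 0.4, A = 3.2 in², y = 12.6 in, Ī = 0.04267 in⁴.
Transfer each piece to a horizontal axis along the bottom face using Ī + A·d² with d = y − 0:
  bottom flange: d = 0.2 in → contributes +0.1707 in⁴
  web: d = 6.4 in → contributes +190.7 in⁴
  top flange: d = 12.6 in → contributes +508.1 in⁴
Total I = 698.9 in⁴.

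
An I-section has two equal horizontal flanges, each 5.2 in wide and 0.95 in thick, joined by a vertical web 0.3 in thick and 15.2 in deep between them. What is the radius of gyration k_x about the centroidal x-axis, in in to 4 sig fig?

k_x ≈ 7.124 in

Decompose the section into non-overlapping parts with the origin at the bottom-left of its bounding rectangle.
Bottom flange: 5.2 × 0.95, A = 4.94 in², y = 0.475 in, Ī = 0.371529 in⁴.
Web: 0.3 × 15.2, A = 4.56 in², y = 8.55 in, Ī = 87.7952 in⁴.
Top flange: 5.2 × 0.95, A = 4.94 in², y = 16.625 in, Ī = 0.371529 in⁴.
By symmetry the centroid is at mid-height, ȳ = 8.55 in.
Transfer each piece to the centroidal x-axis using Ī + A·d² with d = y − 8.55:
  bottom flange: d = -8.075 in → contributes +322.487 in⁴
  web: d = 0 in → contributes +87.7952 in⁴
  top flange: d = 8.075 in → contributes +322.487 in⁴
Total I = 732.77 in⁴.
Radius of gyration: k = √(I/A) = √(732.77 / 14.44) = 7.12361 in.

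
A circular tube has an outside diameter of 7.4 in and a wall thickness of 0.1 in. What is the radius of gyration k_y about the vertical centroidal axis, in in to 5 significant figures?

Decompose the section into non-overlapping parts with the origin at the bottom-left of its bounding rectangle.
Outer circle: ⌀7.4, A = 43.0084 in², x = 3.7 in, Ī = 147.1963 in⁴.
Bore (subtracted): ⌀7.2, A = 40.71504 in², x = 3.7 in, Ī = 131.9167 in⁴.
By symmetry the centroid is at mid-width, x̄ = 3.7 in.
All pieces are centred on the vertical centroidal axis, so I = ΣĪ (holes subtracted) = 15.27953 in⁴.
Radius of gyration: k = √(I/A) = √(15.27953 / 2.293363) = 2.581182 in.

k_y ≈ 2.5812 in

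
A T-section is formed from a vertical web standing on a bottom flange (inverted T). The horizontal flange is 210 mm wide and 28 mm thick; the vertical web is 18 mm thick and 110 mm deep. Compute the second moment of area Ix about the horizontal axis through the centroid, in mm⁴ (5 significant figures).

Ix ≈ 9.4328 × 10⁶ mm⁴

Break the section into simple shapes (no overlaps), measuring from the bottom-left corner of the bounding box.
Flange: 210 × 28, A = 5 880 mm², y = 14 mm, Ī = 384 160 mm⁴.
Web: 18 × 110, A = 1 980 mm², y = 83 mm, Ī = 1 996 500 mm⁴.
Centroid: ȳ = ΣA·y / ΣA = 31.38168 mm.
Transfer each piece to the horizontal axis through the centroid using Ī + A·d² with d = y − 31.38168:
  flange: d = -17.38168 mm → contributes +2 160 642 mm⁴
  web: d = 51.61832 mm → contributes +7 272 113 mm⁴
Total I = 9 432 755 mm⁴.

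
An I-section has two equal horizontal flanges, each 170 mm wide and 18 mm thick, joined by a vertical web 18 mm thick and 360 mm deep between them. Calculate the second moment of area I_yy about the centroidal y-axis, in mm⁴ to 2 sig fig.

I_yy ≈ 1.5 × 10⁷ mm⁴

Break the section into simple shapes (no overlaps), measuring from the bottom-left corner of the bounding box.
Bottom flange: 170 × 18, A = 3 060 mm², x = 85 mm, Ī = 7 369 500 mm⁴.
Web: 18 × 360, A = 6 480 mm², x = 85 mm, Ī = 174 960 mm⁴.
Top flange: 170 × 18, A = 3 060 mm², x = 85 mm, Ī = 7 369 500 mm⁴.
By symmetry the centroid is at mid-width, x̄ = 85 mm.
All pieces are centred on the centroidal y-axis, so I = ΣĪ = 14 913 960 mm⁴.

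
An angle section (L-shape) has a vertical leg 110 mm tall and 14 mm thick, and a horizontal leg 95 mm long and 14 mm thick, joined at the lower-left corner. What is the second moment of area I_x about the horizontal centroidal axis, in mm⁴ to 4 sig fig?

Break the section into simple shapes (no overlaps), measuring from the bottom-left corner of the bounding box.
Vertical leg: 14 × 110, A = 1 540 mm², y = 55 mm, Ī = 1 552 833 mm⁴.
Horizontal leg (remainder): 81 × 14, A = 1 134 mm², y = 7 mm, Ī = 18 522 mm⁴.
Centroid: ȳ = ΣA·y / ΣA = 34.644 mm.
Transfer each piece to the horizontal centroidal axis using Ī + A·d² with d = y − 34.644:
  vertical leg: d = 20.356 mm → contributes +2 190 959 mm⁴
  horizontal leg (remainder): d = -27.644 mm → contributes +885 113 mm⁴
Total I = 3 076 072 mm⁴.

I_x ≈ 3.076 × 10⁶ mm⁴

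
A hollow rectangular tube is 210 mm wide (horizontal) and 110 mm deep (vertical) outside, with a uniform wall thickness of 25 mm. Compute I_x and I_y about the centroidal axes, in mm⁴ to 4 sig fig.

I_x ≈ 2.041 × 10⁷ mm⁴, I_y ≈ 6.441 × 10⁷ mm⁴

Split into non-overlapping primitives; take the origin at the lower-left of the bounding box.
Outer rectangle: 210 × 110, A = 23 100 mm², y = 55 mm, Ī = 23 292 500 mm⁴.
Inner void (subtracted): 160 × 60, A = 9 600 mm², y = 55 mm, Ī = 2 880 000 mm⁴.
By symmetry the centroid is at mid-height, ȳ = 55 mm.
All pieces are centred on the centroidal x-axis, so I = ΣĪ (holes subtracted) = 20 412 500 mm⁴.
Repeating about the centroidal y-axis gives I_y = 64 412 500 mm⁴.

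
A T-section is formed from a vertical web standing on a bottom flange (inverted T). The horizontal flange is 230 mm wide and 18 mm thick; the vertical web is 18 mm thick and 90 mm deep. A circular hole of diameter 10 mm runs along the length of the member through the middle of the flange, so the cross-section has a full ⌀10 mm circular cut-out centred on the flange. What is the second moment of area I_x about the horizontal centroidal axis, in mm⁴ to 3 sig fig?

Break the section into simple shapes (no overlaps), measuring from the bottom-left corner of the bounding box.
Flange: 230 × 18, A = 4 140 mm², y = 9 mm, Ī = 111 780 mm⁴.
Web: 18 × 90, A = 1 620 mm², y = 63 mm, Ī = 1 093 500 mm⁴.
Hole (subtracted): ⌀10, A = 78.54 mm², y = 9 mm, Ī = 490.87 mm⁴.
Centroid: ȳ = ΣA·y / ΣA = 24.397 mm.
Transfer each piece to the horizontal centroidal axis using Ī + A·d² with d = y − 24.397:
  flange: d = -15.397 mm → contributes +1 093 297 mm⁴
  web: d = 38.603 mm → contributes +3 507 554 mm⁴
  hole: d = -15.397 mm → contributes −19 111 mm⁴
Total I = 4 581 740 mm⁴.

I_x ≈ 4.58 × 10⁶ mm⁴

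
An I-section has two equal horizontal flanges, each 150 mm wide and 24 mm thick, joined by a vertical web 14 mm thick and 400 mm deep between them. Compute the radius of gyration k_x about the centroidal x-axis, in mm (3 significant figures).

k_x ≈ 176 mm

Decompose the section into non-overlapping parts with the origin at the bottom-left of its bounding rectangle.
Bottom flange: 150 × 24, A = 3 600 mm², y = 12 mm, Ī = 172 800 mm⁴.
Web: 14 × 400, A = 5 600 mm², y = 224 mm, Ī = 74 666 667 mm⁴.
Top flange: 150 × 24, A = 3 600 mm², y = 436 mm, Ī = 172 800 mm⁴.
By symmetry the centroid is at mid-height, ȳ = 224 mm.
Transfer each piece to the centroidal x-axis using Ī + A·d² with d = y − 224:
  bottom flange: d = -212 mm → contributes +161 971 200 mm⁴
  web: d = 0 mm → contributes +74 666 667 mm⁴
  top flange: d = 212 mm → contributes +161 971 200 mm⁴
Total I = 398 609 067 mm⁴.
Radius of gyration: k = √(I/A) = √(398 609 067 / 12 800) = 176.47 mm.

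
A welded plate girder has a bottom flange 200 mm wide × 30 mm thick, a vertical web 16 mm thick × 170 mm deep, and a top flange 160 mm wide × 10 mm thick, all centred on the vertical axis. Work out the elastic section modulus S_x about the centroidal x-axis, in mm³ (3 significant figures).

Split into non-overlapping primitives; take the origin at the lower-left of the bounding box.
Bottom plate: 200 × 30, A = 6 000 mm², y = 15 mm, Ī = 450 000 mm⁴.
Web plate: 16 × 170, A = 2 720 mm², y = 115 mm, Ī = 6 550 667 mm⁴.
Top plate: 160 × 10, A = 1 600 mm², y = 205 mm, Ī = 13 333 mm⁴.
Centroid: ȳ = ΣA·y / ΣA = 70.814 mm.
Transfer each piece to the centroidal x-axis using Ī + A·d² with d = y − 70.814:
  bottom plate: d = -55.814 mm → contributes +19 141 184 mm⁴
  web plate: d = 44.186 mm → contributes +11 861 213 mm⁴
  top plate: d = 134.19 mm → contributes +28 822 765 mm⁴
Total I = 59 825 163 mm⁴.
Extreme fibre distance c = 139.19 mm; S = I/c = 429 822 mm³.

S_x ≈ 4.30 × 10⁵ mm³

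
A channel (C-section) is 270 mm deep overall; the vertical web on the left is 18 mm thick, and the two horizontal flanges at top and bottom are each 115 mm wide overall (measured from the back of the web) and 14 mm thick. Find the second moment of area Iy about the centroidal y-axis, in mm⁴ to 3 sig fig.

Iy ≈ 8.02 × 10⁶ mm⁴

Break the section into simple shapes (no overlaps), measuring from the bottom-left corner of the bounding box.
Web: 18 × 270, A = 4 860 mm², x = 9 mm, Ī = 131 220 mm⁴.
Top flange (beyond web): 97 × 14, A = 1 358 mm², x = 66.5 mm, Ī = 1 064 785 mm⁴.
Bottom flange (beyond web): 97 × 14, A = 1 358 mm², x = 66.5 mm, Ī = 1 064 785 mm⁴.
Centroid: x̄ = ΣA·x / ΣA = 29.614 mm.
Transfer each piece to the centroidal y-axis using Ī + A·d² with d = x − 29.614:
  web: d = -20.614 mm → contributes +2 196 370 mm⁴
  top flange (beyond web): d = 36.886 mm → contributes +2 912 471 mm⁴
  bottom flange (beyond web): d = 36.886 mm → contributes +2 912 471 mm⁴
Total I = 8 021 311 mm⁴.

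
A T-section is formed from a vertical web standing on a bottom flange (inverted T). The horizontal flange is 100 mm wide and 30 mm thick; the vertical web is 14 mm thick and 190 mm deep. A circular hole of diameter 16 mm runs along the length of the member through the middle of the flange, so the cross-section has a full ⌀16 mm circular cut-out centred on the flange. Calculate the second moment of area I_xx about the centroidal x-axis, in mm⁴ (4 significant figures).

Treat the section as a set of non-overlapping primitives; coordinates are from the bounding-box lower-left.
Flange: 100 × 30, A = 3 000 mm², y = 15 mm, Ī = 225 000 mm⁴.
Web: 14 × 190, A = 2 660 mm², y = 125 mm, Ī = 8 002 167 mm⁴.
Hole (subtracted): ⌀16, A = 201.062 mm², y = 15 mm, Ī = 3216.99 mm⁴.
Centroid: ȳ = ΣA·y / ΣA = 68.6002 mm.
Transfer each piece to the centroidal x-axis using Ī + A·d² with d = y − 68.6002:
  flange: d = -53.6002 mm → contributes +8 843 934 mm⁴
  web: d = 56.3998 mm → contributes +16 463 470 mm⁴
  hole: d = -53.6002 mm → contributes −580 864 mm⁴
Total I = 24 726 540 mm⁴.

I_xx ≈ 2.473 × 10⁷ mm⁴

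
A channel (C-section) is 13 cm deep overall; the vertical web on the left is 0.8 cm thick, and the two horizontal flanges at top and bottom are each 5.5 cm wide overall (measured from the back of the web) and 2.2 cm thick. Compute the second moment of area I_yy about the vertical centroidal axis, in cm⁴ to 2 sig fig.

I_yy ≈ 91 cm⁴

Break the section into simple shapes (no overlaps), measuring from the bottom-left corner of the bounding box.
Web: 0.8 × 13, A = 10.4 cm², x = 0.4 cm, Ī = 0.5547 cm⁴.
Top flange (beyond web): 4.7 × 2.2, A = 10.34 cm², x = 3.15 cm, Ī = 19.03 cm⁴.
Bottom flange (beyond web): 4.7 × 2.2, A = 10.34 cm², x = 3.15 cm, Ī = 19.03 cm⁴.
Centroid: x̄ = ΣA·x / ΣA = 2.23 cm.
Transfer each piece to the vertical centroidal axis using Ī + A·d² with d = x − 2.23:
  web: d = -1.83 cm → contributes +35.38 cm⁴
  top flange (beyond web): d = 0.9202 cm → contributes +27.79 cm⁴
  bottom flange (beyond web): d = 0.9202 cm → contributes +27.79 cm⁴
Total I = 90.96 cm⁴.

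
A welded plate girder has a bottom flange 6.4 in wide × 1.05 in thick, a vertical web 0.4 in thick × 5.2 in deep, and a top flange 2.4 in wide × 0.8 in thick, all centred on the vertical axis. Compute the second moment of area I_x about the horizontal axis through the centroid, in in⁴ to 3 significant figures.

I_x ≈ 66.6 in⁴

Break the section into simple shapes (no overlaps), measuring from the bottom-left corner of the bounding box.
Bottom plate: 6.4 × 1.05, A = 6.72 in², y = 0.525 in, Ī = 0.6174 in⁴.
Web plate: 0.4 × 5.2, A = 2.08 in², y = 3.65 in, Ī = 4.6869 in⁴.
Top plate: 2.4 × 0.8, A = 1.92 in², y = 6.65 in, Ī = 0.1024 in⁴.
Centroid: ȳ = ΣA·y / ΣA = 2.2284 in.
Transfer each piece to the horizontal axis through the centroid using Ī + A·d² with d = y − 2.2284:
  bottom plate: d = -1.7034 in → contributes +20.115 in⁴
  web plate: d = 1.4216 in → contributes +8.8907 in⁴
  top plate: d = 4.4216 in → contributes +37.64 in⁴
Total I = 66.646 in⁴.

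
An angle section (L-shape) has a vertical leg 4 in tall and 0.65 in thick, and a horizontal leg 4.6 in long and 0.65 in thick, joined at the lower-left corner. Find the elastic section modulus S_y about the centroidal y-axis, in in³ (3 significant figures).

Decompose the section into non-overlapping parts with the origin at the bottom-left of its bounding rectangle.
Vertical leg: 0.65 × 4, A = 2.6 in², x = 0.325 in, Ī = 0.091542 in⁴.
Horizontal leg (remainder): 3.95 × 0.65, A = 2.5675 in², x = 2.625 in, Ī = 3.3383 in⁴.
Centroid: x̄ = ΣA·x / ΣA = 1.4678 in.
Transfer each piece to the centroidal y-axis using Ī + A·d² with d = x − 1.4678:
  vertical leg: d = -1.1428 in → contributes +3.4869 in⁴
  horizontal leg (remainder): d = 1.1572 in → contributes +6.7766 in⁴
Total I = 10.264 in⁴.
Extreme fibre distance c = 3.1322 in; S = I/c = 3.2768 in³.

S_y ≈ 3.28 in³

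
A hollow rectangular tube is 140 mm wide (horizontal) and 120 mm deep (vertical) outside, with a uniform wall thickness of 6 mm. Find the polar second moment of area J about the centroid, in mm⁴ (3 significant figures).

J ≈ 1.53 × 10⁷ mm⁴

Split into non-overlapping primitives; take the origin at the lower-left of the bounding box.
Outer rectangle: 140 × 120, A = 16 800 mm², y = 60 mm, Ī = 20 160 000 mm⁴.
Inner void (subtracted): 128 × 108, A = 13 824 mm², y = 60 mm, Ī = 13 436 928 mm⁴.
By symmetry the centroid is at mid-height, ȳ = 60 mm.
All pieces are centred on the centroidal x-axis, so I = ΣĪ (holes subtracted) = 6 723 072 mm⁴.
Repeating about the centroidal y-axis gives I_y = 8 565 632 mm⁴.
Polar second moment: J = I_x + I_y = 15 288 704 mm⁴.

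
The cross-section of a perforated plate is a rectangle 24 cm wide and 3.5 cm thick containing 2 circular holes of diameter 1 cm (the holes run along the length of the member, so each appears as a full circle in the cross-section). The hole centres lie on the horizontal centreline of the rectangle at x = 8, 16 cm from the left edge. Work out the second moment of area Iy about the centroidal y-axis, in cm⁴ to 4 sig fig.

Split into non-overlapping primitives; take the origin at the lower-left of the bounding box.
Plate: 24 × 3.5, A = 84 cm², x = 12 cm, Ī = 4 032 cm⁴.
Hole 1 (subtracted): ⌀1, A = 0.785398 cm², x = 8 cm, Ī = 0.0490874 cm⁴.
Hole 2 (subtracted): ⌀1, A = 0.785398 cm², x = 16 cm, Ī = 0.0490874 cm⁴.
By symmetry the centroid is at mid-width, x̄ = 12 cm.
Transfer each piece to the centroidal y-axis using Ī + A·d² with d = x − 12:
  plate: d = 0 cm → contributes +4 032 cm⁴
  hole 1: d = -4 cm → contributes −12.6155 cm⁴
  hole 2: d = 4 cm → contributes −12.6155 cm⁴
Total I = 4006.77 cm⁴.

Iy ≈ 4007 cm⁴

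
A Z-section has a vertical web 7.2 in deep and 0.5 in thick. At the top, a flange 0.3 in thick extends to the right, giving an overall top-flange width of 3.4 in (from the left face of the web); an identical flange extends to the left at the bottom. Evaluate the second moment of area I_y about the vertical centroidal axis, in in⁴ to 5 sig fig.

I_y ≈ 6.3231 in⁴

Break the section into simple shapes (no overlaps), measuring from the bottom-left corner of the bounding box.
Web: 0.5 × 7.2, A = 3.6 in², x = 3.15 in, Ī = 0.075 in⁴.
Top flange (beyond web): 2.9 × 0.3, A = 0.87 in², x = 4.85 in, Ī = 0.609725 in⁴.
Bottom flange (beyond web): 2.9 × 0.3, A = 0.87 in², x = 1.45 in, Ī = 0.609725 in⁴.
Centroid: x̄ = ΣA·x / ΣA = 3.15 in.
Transfer each piece to the vertical centroidal axis using Ī + A·d² with d = x − 3.15:
  web: d = 0 in → contributes +0.075 in⁴
  top flange (beyond web): d = 1.7 in → contributes +3.124025 in⁴
  bottom flange (beyond web): d = -1.7 in → contributes +3.124025 in⁴
Total I = 6.32305 in⁴.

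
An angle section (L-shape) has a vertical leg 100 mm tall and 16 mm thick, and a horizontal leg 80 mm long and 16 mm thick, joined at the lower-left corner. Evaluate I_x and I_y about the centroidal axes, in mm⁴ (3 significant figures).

I_x ≈ 2.46 × 10⁶ mm⁴, I_y ≈ 1.38 × 10⁶ mm⁴

Decompose the section into non-overlapping parts with the origin at the bottom-left of its bounding rectangle.
Vertical leg: 16 × 100, A = 1 600 mm², y = 50 mm, Ī = 1 333 333 mm⁴.
Horizontal leg (remainder): 64 × 16, A = 1 024 mm², y = 8 mm, Ī = 21 845 mm⁴.
Centroid: ȳ = ΣA·y / ΣA = 33.61 mm.
Transfer each piece to the centroidal x-axis using Ī + A·d² with d = y − 33.61:
  vertical leg: d = 16.39 mm → contributes +1 763 157 mm⁴
  horizontal leg (remainder): d = -25.61 mm → contributes +693 446 mm⁴
Total I = 2 456 603 mm⁴.
For the y-axis: x̄ = 23.61 mm.
Repeating about the centroidal y-axis gives I_y = 1 382 683 mm⁴.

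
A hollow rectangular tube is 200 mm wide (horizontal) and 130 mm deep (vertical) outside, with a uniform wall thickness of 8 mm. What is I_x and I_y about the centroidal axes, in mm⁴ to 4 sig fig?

Decompose the section into non-overlapping parts with the origin at the bottom-left of its bounding rectangle.
Outer rectangle: 200 × 130, A = 26 000 mm², y = 65 mm, Ī = 36 616 667 mm⁴.
Inner void (subtracted): 184 × 114, A = 20 976 mm², y = 65 mm, Ī = 22 717 008 mm⁴.
By symmetry the centroid is at mid-height, ȳ = 65 mm.
All pieces are centred on the centroidal x-axis, so I = ΣĪ (holes subtracted) = 13 899 659 mm⁴.
Repeating about the centroidal y-axis gives I_y = 27 486 379 mm⁴.

I_x ≈ 1.390 × 10⁷ mm⁴, I_y ≈ 2.749 × 10⁷ mm⁴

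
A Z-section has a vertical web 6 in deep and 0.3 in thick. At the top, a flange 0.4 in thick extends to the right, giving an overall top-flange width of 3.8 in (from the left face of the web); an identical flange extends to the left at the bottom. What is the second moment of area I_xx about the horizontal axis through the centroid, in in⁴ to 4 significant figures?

Split into non-overlapping primitives; take the origin at the lower-left of the bounding box.
Web: 0.3 × 6, A = 1.8 in², y = 3 in, Ī = 5.4 in⁴.
Top flange (beyond web): 3.5 × 0.4, A = 1.4 in², y = 5.8 in, Ī = 0.0186667 in⁴.
Bottom flange (beyond web): 3.5 × 0.4, A = 1.4 in², y = 0.2 in, Ī = 0.0186667 in⁴.
Centroid: ȳ = ΣA·y / ΣA = 3 in.
Transfer each piece to the horizontal axis through the centroid using Ī + A·d² with d = y − 3:
  web: d = 0 in → contributes +5.4 in⁴
  top flange (beyond web): d = 2.8 in → contributes +10.9947 in⁴
  bottom flange (beyond web): d = -2.8 in → contributes +10.9947 in⁴
Total I = 27.3893 in⁴.

I_xx ≈ 27.39 in⁴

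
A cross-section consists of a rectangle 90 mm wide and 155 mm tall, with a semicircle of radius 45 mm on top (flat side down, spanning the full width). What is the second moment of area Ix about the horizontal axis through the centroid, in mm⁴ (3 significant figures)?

Ix ≈ 5.25 × 10⁷ mm⁴

Break the section into simple shapes (no overlaps), measuring from the bottom-left corner of the bounding box.
Rectangular body: 90 × 155, A = 13 950 mm², y = 77.5 mm, Ī = 27 929 063 mm⁴.
Semicircular cap: semicircle r = 45, A = 3180.9 mm², y = 174.1 mm, Ī = 450 072 mm⁴.
Centroid: ȳ = ΣA·y / ΣA = 95.436 mm.
Transfer each piece to the horizontal axis through the centroid using Ī + A·d² with d = y − 95.436:
  rectangular body: d = -17.936 mm → contributes +32 417 004 mm⁴
  semicircular cap: d = 78.662 mm → contributes +20 132 400 mm⁴
Total I = 52 549 404 mm⁴.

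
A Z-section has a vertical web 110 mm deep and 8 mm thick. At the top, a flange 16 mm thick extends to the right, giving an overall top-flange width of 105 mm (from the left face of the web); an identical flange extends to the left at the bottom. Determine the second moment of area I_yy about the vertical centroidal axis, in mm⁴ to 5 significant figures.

Decompose the section into non-overlapping parts with the origin at the bottom-left of its bounding rectangle.
Web: 8 × 110, A = 880 mm², x = 101 mm, Ī = 4693.333 mm⁴.
Top flange (beyond web): 97 × 16, A = 1 552 mm², x = 153.5 mm, Ī = 1 216 897 mm⁴.
Bottom flange (beyond web): 97 × 16, A = 1 552 mm², x = 48.5 mm, Ī = 1 216 897 mm⁴.
Centroid: x̄ = ΣA·x / ΣA = 101 mm.
Transfer each piece to the vertical centroidal axis using Ī + A·d² with d = x − 101:
  web: d = 0 mm → contributes +4693.333 mm⁴
  top flange (beyond web): d = 52.5 mm → contributes +5 494 597 mm⁴
  bottom flange (beyond web): d = -52.5 mm → contributes +5 494 597 mm⁴
Total I = 10 993 888 mm⁴.

I_yy ≈ 1.0994 × 10⁷ mm⁴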